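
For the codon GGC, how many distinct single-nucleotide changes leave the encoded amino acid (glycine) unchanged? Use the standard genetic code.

3

Position 1: none → 0 synonymous.
Position 2: none → 0 synonymous.
Position 3: GGU, GGA, GGG → 3 synonymous.
Total: 0 + 0 + 3 = 3.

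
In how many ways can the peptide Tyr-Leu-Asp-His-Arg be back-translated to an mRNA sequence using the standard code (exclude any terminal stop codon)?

Tyr: 2 codons.
Leu: 6 codons.
Asp: 2 codons.
His: 2 codons.
Arg: 6 codons.
2 × 6 × 2 × 2 × 6 = 288.

288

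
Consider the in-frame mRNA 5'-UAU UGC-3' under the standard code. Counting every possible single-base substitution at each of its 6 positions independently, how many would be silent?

2

Codon 1 (UAU, Tyr): 1 synonymous substitution.
Codon 2 (UGC, Cys): 1 synonymous substitution.
Total: 1 + 1 = 2.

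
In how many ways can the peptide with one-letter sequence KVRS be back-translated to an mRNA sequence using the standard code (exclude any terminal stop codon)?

288

Lys: 2 codons.
Val: 4 codons.
Arg: 6 codons.
Ser: 6 codons.
2 × 4 × 6 × 6 = 288.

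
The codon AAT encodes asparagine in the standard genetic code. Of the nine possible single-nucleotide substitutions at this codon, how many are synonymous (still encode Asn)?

Position 1: none → 0 synonymous.
Position 2: none → 0 synonymous.
Position 3: AAC → 1 synonymous.
Total: 0 + 0 + 1 = 1.

1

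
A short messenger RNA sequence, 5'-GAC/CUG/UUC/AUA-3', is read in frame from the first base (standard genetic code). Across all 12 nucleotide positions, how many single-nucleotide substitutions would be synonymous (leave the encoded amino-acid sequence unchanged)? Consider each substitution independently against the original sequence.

Codon 1 (GAC, Asp): 1 synonymous substitution.
Codon 2 (CUG, Leu): 4 synonymous substitutions.
Codon 3 (UUC, Phe): 1 synonymous substitution.
Codon 4 (AUA, Ile): 2 synonymous substitutions.
Total: 1 + 4 + 1 + 2 = 8.

8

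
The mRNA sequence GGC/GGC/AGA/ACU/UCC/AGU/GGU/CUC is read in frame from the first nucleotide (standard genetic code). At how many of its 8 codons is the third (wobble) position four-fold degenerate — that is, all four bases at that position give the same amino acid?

6

Codon 1 GGC (Gly): third position 4-fold.
Codon 2 GGC (Gly): third position 4-fold.
Codon 3 AGA (Arg): third position 2-fold.
Codon 4 ACU (Thr): third position 4-fold.
Codon 5 UCC (Ser): third position 4-fold.
Codon 6 AGU (Ser): third position 2-fold.
Codon 7 GGU (Gly): third position 4-fold.
Codon 8 CUC (Leu): third position 4-fold.
Four-fold degenerate third positions: 6.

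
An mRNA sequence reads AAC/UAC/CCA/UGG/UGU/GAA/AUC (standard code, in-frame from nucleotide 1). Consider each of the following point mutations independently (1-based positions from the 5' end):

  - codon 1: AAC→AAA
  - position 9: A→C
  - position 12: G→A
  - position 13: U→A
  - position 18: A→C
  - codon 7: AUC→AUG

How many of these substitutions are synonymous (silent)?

1

Codon 1: AAC (Asn) → AAA (Lys) — missense.
Codon 3: CCA (Pro) → CCC (Pro) — synonymous.
Codon 4: UGG (Trp) → UGA (Stop) — nonsense.
Codon 5: UGU (Cys) → AGU (Ser) — missense.
Codon 6: GAA (Glu) → GAC (Asp) — missense.
Codon 7: AUC (Ile) → AUG (Met) — missense.
Synonymous: 1 of 6.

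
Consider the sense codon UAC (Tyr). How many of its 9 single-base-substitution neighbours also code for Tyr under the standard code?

Position 1: none → 0 synonymous.
Position 2: none → 0 synonymous.
Position 3: UAU → 1 synonymous.
Total: 0 + 0 + 1 = 1.

1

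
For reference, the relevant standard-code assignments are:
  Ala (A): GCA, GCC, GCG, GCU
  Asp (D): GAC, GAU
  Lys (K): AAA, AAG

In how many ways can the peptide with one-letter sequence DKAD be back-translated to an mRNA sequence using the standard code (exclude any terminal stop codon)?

Asp: 2 codons.
Lys: 2 codons.
Ala: 4 codons.
Asp: 2 codons.
2 × 2 × 4 × 2 = 32.

32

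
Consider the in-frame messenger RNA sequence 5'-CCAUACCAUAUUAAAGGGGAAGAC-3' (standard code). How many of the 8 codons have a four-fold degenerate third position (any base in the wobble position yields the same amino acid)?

Codon 1 CCA (Pro): third position 4-fold.
Codon 2 UAC (Tyr): third position 2-fold.
Codon 3 CAU (His): third position 2-fold.
Codon 4 AUU (Ile): third position 3-fold.
Codon 5 AAA (Lys): third position 2-fold.
Codon 6 GGG (Gly): third position 4-fold.
Codon 7 GAA (Glu): third position 2-fold.
Codon 8 GAC (Asp): third position 2-fold.
Four-fold degenerate third positions: 2.

2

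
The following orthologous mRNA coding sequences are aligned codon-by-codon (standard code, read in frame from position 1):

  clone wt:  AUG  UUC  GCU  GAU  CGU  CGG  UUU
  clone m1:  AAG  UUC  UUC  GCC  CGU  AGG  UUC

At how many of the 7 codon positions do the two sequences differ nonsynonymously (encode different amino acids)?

3

Codon 1: AUG Met / AAG Lys — nonsynonymous.
Codon 2: UUC Phe / UUC Phe — identical.
Codon 3: GCU Ala / UUC Phe — nonsynonymous.
Codon 4: GAU Asp / GCC Ala — nonsynonymous.
Codon 5: CGU Arg / CGU Arg — identical.
Codon 6: CGG Arg / AGG Arg — synonymous.
Codon 7: UUU Phe / UUC Phe — synonymous.
Nonsynonymous differences: 3.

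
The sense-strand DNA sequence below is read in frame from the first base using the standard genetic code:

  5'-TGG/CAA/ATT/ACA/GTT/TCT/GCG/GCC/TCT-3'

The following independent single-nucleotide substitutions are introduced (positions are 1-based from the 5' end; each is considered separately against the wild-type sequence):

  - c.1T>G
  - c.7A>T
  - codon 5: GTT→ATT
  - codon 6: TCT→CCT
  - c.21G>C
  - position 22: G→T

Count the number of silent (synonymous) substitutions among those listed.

Codon 1: TGG (Trp) → GGG (Gly) — missense.
Codon 3: ATT (Ile) → TTT (Phe) — missense.
Codon 5: GTT (Val) → ATT (Ile) — missense.
Codon 6: TCT (Ser) → CCT (Pro) — missense.
Codon 7: GCG (Ala) → GCC (Ala) — synonymous.
Codon 8: GCC (Ala) → TCC (Ser) — missense.
Synonymous: 1 of 6.

1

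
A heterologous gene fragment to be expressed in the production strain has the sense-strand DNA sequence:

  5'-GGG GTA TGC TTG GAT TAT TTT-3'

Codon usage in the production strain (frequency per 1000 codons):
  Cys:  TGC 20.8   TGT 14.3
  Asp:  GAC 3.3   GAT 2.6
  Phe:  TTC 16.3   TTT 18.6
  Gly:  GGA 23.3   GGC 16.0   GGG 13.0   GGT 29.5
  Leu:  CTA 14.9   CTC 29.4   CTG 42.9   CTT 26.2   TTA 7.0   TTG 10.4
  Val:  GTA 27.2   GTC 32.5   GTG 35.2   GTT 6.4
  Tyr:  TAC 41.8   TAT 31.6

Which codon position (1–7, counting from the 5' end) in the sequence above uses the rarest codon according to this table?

Codon 1 GGG (Gly): 13.0 per 1000.
Codon 2 GTA (Val): 27.2 per 1000.
Codon 3 TGC (Cys): 20.8 per 1000.
Codon 4 TTG (Leu): 10.4 per 1000.
Codon 5 GAT (Asp): 2.6 per 1000.
Codon 6 TAT (Tyr): 31.6 per 1000.
Codon 7 TTT (Phe): 18.6 per 1000.
Lowest frequency is 2.6 at codon 5.

5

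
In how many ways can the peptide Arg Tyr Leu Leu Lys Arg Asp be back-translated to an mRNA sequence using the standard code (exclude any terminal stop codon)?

Arg: 6 codons.
Tyr: 2 codons.
Leu: 6 codons.
Leu: 6 codons.
Lys: 2 codons.
Arg: 6 codons.
Asp: 2 codons.
6 × 2 × 6 × 6 × 2 × 6 × 2 = 10368.

10368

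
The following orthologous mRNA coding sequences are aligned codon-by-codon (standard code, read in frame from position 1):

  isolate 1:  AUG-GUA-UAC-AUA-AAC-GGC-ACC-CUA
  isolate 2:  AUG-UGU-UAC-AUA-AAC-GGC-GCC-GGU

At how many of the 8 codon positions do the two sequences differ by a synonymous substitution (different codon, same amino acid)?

0

Codon 1: AUG Met / AUG Met — identical.
Codon 2: GUA Val / UGU Cys — nonsynonymous.
Codon 3: UAC Tyr / UAC Tyr — identical.
Codon 4: AUA Ile / AUA Ile — identical.
Codon 5: AAC Asn / AAC Asn — identical.
Codon 6: GGC Gly / GGC Gly — identical.
Codon 7: ACC Thr / GCC Ala — nonsynonymous.
Codon 8: CUA Leu / GGU Gly — nonsynonymous.
Synonymous differences: 0.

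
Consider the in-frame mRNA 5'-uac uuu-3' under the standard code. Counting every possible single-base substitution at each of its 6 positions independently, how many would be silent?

2

Codon 1 (UAC, Tyr): 1 synonymous substitution.
Codon 2 (UUU, Phe): 1 synonymous substitution.
Total: 1 + 1 = 2.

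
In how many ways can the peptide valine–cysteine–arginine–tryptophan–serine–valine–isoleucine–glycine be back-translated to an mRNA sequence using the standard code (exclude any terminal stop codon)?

Val: 4 codons.
Cys: 2 codons.
Arg: 6 codons.
Trp: 1 codon.
Ser: 6 codons.
Val: 4 codons.
Ile: 3 codons.
Gly: 4 codons.
4 × 2 × 6 × 1 × 6 × 4 × 3 × 4 = 13824.

13824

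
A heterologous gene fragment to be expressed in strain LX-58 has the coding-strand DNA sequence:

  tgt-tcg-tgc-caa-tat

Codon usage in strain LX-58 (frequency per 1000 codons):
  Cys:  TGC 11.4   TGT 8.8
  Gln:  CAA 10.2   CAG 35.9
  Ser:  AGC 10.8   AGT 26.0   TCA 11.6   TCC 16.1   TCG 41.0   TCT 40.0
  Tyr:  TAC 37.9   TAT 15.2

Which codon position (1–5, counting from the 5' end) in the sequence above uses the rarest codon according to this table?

Codon 1 TGT (Cys): 8.8 per 1000.
Codon 2 TCG (Ser): 41.0 per 1000.
Codon 3 TGC (Cys): 11.4 per 1000.
Codon 4 CAA (Gln): 10.2 per 1000.
Codon 5 TAT (Tyr): 15.2 per 1000.
Lowest frequency is 8.8 at codon 1.

1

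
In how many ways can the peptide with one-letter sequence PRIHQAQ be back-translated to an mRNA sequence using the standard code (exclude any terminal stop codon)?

Pro: 4 codons.
Arg: 6 codons.
Ile: 3 codons.
His: 2 codons.
Gln: 2 codons.
Ala: 4 codons.
Gln: 2 codons.
4 × 6 × 3 × 2 × 2 × 4 × 2 = 2304.

2304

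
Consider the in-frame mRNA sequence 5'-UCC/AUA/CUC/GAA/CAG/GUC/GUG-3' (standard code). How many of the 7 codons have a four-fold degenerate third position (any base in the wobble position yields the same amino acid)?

4

Codon 1 UCC (Ser): third position 4-fold.
Codon 2 AUA (Ile): third position 3-fold.
Codon 3 CUC (Leu): third position 4-fold.
Codon 4 GAA (Glu): third position 2-fold.
Codon 5 CAG (Gln): third position 2-fold.
Codon 6 GUC (Val): third position 4-fold.
Codon 7 GUG (Val): third position 4-fold.
Four-fold degenerate third positions: 4.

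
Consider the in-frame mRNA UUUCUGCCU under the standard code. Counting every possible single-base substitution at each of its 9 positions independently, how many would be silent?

8

Codon 1 (UUU, Phe): 1 synonymous substitution.
Codon 2 (CUG, Leu): 4 synonymous substitutions.
Codon 3 (CCU, Pro): 3 synonymous substitutions.
Total: 1 + 4 + 3 = 8.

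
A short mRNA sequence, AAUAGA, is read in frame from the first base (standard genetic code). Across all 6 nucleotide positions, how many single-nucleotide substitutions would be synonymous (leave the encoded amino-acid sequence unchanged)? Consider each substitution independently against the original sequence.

3

Codon 1 (AAU, Asn): 1 synonymous substitution.
Codon 2 (AGA, Arg): 2 synonymous substitutions.
Total: 1 + 2 = 3.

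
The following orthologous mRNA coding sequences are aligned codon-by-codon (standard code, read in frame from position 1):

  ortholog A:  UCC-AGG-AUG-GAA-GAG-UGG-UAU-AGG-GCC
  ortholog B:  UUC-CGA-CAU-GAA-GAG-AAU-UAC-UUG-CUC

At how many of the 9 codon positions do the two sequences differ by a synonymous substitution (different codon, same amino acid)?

2

Codon 1: UCC Ser / UUC Phe — nonsynonymous.
Codon 2: AGG Arg / CGA Arg — synonymous.
Codon 3: AUG Met / CAU His — nonsynonymous.
Codon 4: GAA Glu / GAA Glu — identical.
Codon 5: GAG Glu / GAG Glu — identical.
Codon 6: UGG Trp / AAU Asn — nonsynonymous.
Codon 7: UAU Tyr / UAC Tyr — synonymous.
Codon 8: AGG Arg / UUG Leu — nonsynonymous.
Codon 9: GCC Ala / CUC Leu — nonsynonymous.
Synonymous differences: 2.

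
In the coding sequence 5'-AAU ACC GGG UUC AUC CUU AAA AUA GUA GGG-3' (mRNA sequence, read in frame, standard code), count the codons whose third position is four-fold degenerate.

Codon 1 AAU (Asn): third position 2-fold.
Codon 2 ACC (Thr): third position 4-fold.
Codon 3 GGG (Gly): third position 4-fold.
Codon 4 UUC (Phe): third position 2-fold.
Codon 5 AUC (Ile): third position 3-fold.
Codon 6 CUU (Leu): third position 4-fold.
Codon 7 AAA (Lys): third position 2-fold.
Codon 8 AUA (Ile): third position 3-fold.
Codon 9 GUA (Val): third position 4-fold.
Codon 10 GGG (Gly): third position 4-fold.
Four-fold degenerate third positions: 5.

5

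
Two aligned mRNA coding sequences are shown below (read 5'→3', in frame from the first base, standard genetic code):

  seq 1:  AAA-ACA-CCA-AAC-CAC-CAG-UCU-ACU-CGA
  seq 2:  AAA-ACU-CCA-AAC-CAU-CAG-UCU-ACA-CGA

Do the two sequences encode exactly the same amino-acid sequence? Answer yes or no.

yes

Codon 1: AAA Lys / AAA Lys — identical.
Codon 2: ACA Thr / ACU Thr — synonymous.
Codon 3: CCA Pro / CCA Pro — identical.
Codon 4: AAC Asn / AAC Asn — identical.
Codon 5: CAC His / CAU His — synonymous.
Codon 6: CAG Gln / CAG Gln — identical.
Codon 7: UCU Ser / UCU Ser — identical.
Codon 8: ACU Thr / ACA Thr — synonymous.
Codon 9: CGA Arg / CGA Arg — identical.
Nonsynonymous differences: 0 → same protein.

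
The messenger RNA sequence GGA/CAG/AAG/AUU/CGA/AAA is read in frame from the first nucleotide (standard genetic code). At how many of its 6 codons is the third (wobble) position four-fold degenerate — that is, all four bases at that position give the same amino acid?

Codon 1 GGA (Gly): third position 4-fold.
Codon 2 CAG (Gln): third position 2-fold.
Codon 3 AAG (Lys): third position 2-fold.
Codon 4 AUU (Ile): third position 3-fold.
Codon 5 CGA (Arg): third position 4-fold.
Codon 6 AAA (Lys): third position 2-fold.
Four-fold degenerate third positions: 2.

2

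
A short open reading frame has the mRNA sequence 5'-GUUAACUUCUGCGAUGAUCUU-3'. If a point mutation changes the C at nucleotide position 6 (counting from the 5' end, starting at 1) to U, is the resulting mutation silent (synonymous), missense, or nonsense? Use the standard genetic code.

Position 6 falls in codon 2: AAC → Asn.
After the substitution the codon is AAU → Asn.
Both encode Asn, so the change is synonymous.

silent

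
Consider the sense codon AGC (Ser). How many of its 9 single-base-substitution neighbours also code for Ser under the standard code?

1

Position 1: none → 0 synonymous.
Position 2: none → 0 synonymous.
Position 3: AGU → 1 synonymous.
Total: 0 + 0 + 1 = 1.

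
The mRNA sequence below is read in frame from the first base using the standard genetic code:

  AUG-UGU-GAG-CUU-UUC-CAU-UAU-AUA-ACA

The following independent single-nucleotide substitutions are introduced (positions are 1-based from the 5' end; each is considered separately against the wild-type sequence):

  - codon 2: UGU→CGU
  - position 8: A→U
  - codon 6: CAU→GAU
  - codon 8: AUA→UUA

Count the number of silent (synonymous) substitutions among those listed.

Codon 2: UGU (Cys) → CGU (Arg) — missense.
Codon 3: GAG (Glu) → GUG (Val) — missense.
Codon 6: CAU (His) → GAU (Asp) — missense.
Codon 8: AUA (Ile) → UUA (Leu) — missense.
Synonymous: 0 of 4.

0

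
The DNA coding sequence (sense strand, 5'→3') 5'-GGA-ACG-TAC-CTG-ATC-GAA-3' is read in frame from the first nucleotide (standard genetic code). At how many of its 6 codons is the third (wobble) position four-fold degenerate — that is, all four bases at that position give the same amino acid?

3

Codon 1 GGA (Gly): third position 4-fold.
Codon 2 ACG (Thr): third position 4-fold.
Codon 3 TAC (Tyr): third position 2-fold.
Codon 4 CTG (Leu): third position 4-fold.
Codon 5 ATC (Ile): third position 3-fold.
Codon 6 GAA (Glu): third position 2-fold.
Four-fold degenerate third positions: 3.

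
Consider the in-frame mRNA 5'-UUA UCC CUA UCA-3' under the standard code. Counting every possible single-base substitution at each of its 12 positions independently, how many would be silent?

12

Codon 1 (UUA, Leu): 2 synonymous substitutions.
Codon 2 (UCC, Ser): 3 synonymous substitutions.
Codon 3 (CUA, Leu): 4 synonymous substitutions.
Codon 4 (UCA, Ser): 3 synonymous substitutions.
Total: 2 + 3 + 4 + 3 = 12.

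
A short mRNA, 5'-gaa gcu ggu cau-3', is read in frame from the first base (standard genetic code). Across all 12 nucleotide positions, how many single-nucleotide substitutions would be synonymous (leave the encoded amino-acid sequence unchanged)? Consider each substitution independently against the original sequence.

8

Codon 1 (GAA, Glu): 1 synonymous substitution.
Codon 2 (GCU, Ala): 3 synonymous substitutions.
Codon 3 (GGU, Gly): 3 synonymous substitutions.
Codon 4 (CAU, His): 1 synonymous substitution.
Total: 1 + 3 + 3 + 1 = 8.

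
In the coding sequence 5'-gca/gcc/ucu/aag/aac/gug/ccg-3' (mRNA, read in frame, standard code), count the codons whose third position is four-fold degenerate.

Codon 1 GCA (Ala): third position 4-fold.
Codon 2 GCC (Ala): third position 4-fold.
Codon 3 UCU (Ser): third position 4-fold.
Codon 4 AAG (Lys): third position 2-fold.
Codon 5 AAC (Asn): third position 2-fold.
Codon 6 GUG (Val): third position 4-fold.
Codon 7 CCG (Pro): third position 4-fold.
Four-fold degenerate third positions: 5.

5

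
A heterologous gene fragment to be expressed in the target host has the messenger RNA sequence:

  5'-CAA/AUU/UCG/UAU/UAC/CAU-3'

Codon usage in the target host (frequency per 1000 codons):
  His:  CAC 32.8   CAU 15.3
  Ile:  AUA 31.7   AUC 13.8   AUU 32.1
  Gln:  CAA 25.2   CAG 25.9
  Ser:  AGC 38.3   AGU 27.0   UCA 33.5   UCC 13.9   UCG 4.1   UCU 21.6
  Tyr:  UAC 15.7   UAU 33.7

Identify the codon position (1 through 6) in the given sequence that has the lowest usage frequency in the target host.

3

Codon 1 CAA (Gln): 25.2 per 1000.
Codon 2 AUU (Ile): 32.1 per 1000.
Codon 3 UCG (Ser): 4.1 per 1000.
Codon 4 UAU (Tyr): 33.7 per 1000.
Codon 5 UAC (Tyr): 15.7 per 1000.
Codon 6 CAU (His): 15.3 per 1000.
Lowest frequency is 4.1 at codon 3.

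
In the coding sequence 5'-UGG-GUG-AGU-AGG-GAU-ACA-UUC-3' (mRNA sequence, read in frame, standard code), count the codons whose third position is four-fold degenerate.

2

Codon 1 UGG (Trp): third position 1-fold.
Codon 2 GUG (Val): third position 4-fold.
Codon 3 AGU (Ser): third position 2-fold.
Codon 4 AGG (Arg): third position 2-fold.
Codon 5 GAU (Asp): third position 2-fold.
Codon 6 ACA (Thr): third position 4-fold.
Codon 7 UUC (Phe): third position 2-fold.
Four-fold degenerate third positions: 2.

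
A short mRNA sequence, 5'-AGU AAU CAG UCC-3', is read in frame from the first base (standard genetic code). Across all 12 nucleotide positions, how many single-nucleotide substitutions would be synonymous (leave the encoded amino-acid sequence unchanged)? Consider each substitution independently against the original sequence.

Codon 1 (AGU, Ser): 1 synonymous substitution.
Codon 2 (AAU, Asn): 1 synonymous substitution.
Codon 3 (CAG, Gln): 1 synonymous substitution.
Codon 4 (UCC, Ser): 3 synonymous substitutions.
Total: 1 + 1 + 1 + 3 = 6.

6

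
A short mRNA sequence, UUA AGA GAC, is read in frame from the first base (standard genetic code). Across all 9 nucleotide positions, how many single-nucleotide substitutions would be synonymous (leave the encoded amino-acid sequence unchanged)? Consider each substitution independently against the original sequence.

Codon 1 (UUA, Leu): 2 synonymous substitutions.
Codon 2 (AGA, Arg): 2 synonymous substitutions.
Codon 3 (GAC, Asp): 1 synonymous substitution.
Total: 2 + 2 + 1 = 5.

5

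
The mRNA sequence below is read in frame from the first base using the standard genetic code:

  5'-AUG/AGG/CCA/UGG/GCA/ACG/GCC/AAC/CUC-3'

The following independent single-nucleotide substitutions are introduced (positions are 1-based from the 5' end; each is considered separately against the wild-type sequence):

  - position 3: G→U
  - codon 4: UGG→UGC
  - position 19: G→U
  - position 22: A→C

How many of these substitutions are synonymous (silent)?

0

Codon 1: AUG (Met) → AUU (Ile) — missense.
Codon 4: UGG (Trp) → UGC (Cys) — missense.
Codon 7: GCC (Ala) → UCC (Ser) — missense.
Codon 8: AAC (Asn) → CAC (His) — missense.
Synonymous: 0 of 4.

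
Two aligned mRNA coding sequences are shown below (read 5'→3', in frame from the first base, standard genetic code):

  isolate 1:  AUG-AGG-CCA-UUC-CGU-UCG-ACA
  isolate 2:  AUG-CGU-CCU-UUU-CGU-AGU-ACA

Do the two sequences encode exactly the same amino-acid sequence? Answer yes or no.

Codon 1: AUG Met / AUG Met — identical.
Codon 2: AGG Arg / CGU Arg — synonymous.
Codon 3: CCA Pro / CCU Pro — synonymous.
Codon 4: UUC Phe / UUU Phe — synonymous.
Codon 5: CGU Arg / CGU Arg — identical.
Codon 6: UCG Ser / AGU Ser — synonymous.
Codon 7: ACA Thr / ACA Thr — identical.
Nonsynonymous differences: 0 → same protein.

yes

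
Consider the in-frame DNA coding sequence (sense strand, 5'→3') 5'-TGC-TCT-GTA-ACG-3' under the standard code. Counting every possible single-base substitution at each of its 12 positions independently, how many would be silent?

10

Codon 1 (TGC, Cys): 1 synonymous substitution.
Codon 2 (TCT, Ser): 3 synonymous substitutions.
Codon 3 (GTA, Val): 3 synonymous substitutions.
Codon 4 (ACG, Thr): 3 synonymous substitutions.
Total: 1 + 3 + 3 + 3 = 10.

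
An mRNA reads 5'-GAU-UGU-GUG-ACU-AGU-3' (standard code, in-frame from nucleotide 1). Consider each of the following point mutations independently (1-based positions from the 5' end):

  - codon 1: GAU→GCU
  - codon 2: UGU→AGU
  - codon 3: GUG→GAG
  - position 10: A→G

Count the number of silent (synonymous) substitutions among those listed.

Codon 1: GAU (Asp) → GCU (Ala) — missense.
Codon 2: UGU (Cys) → AGU (Ser) — missense.
Codon 3: GUG (Val) → GAG (Glu) — missense.
Codon 4: ACU (Thr) → GCU (Ala) — missense.
Synonymous: 0 of 4.

0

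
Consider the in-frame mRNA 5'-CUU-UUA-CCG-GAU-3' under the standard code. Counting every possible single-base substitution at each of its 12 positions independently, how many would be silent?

9

Codon 1 (CUU, Leu): 3 synonymous substitutions.
Codon 2 (UUA, Leu): 2 synonymous substitutions.
Codon 3 (CCG, Pro): 3 synonymous substitutions.
Codon 4 (GAU, Asp): 1 synonymous substitution.
Total: 3 + 2 + 3 + 1 = 9.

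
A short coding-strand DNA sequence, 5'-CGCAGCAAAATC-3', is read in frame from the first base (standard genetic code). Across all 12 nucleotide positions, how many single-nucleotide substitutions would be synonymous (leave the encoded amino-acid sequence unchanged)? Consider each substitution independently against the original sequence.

Codon 1 (CGC, Arg): 3 synonymous substitutions.
Codon 2 (AGC, Ser): 1 synonymous substitution.
Codon 3 (AAA, Lys): 1 synonymous substitution.
Codon 4 (ATC, Ile): 2 synonymous substitutions.
Total: 3 + 1 + 1 + 2 = 7.

7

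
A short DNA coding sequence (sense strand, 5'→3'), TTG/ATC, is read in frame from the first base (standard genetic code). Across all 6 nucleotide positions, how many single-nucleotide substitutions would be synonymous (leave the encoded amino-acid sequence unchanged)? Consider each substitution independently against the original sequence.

Codon 1 (TTG, Leu): 2 synonymous substitutions.
Codon 2 (ATC, Ile): 2 synonymous substitutions.
Total: 2 + 2 = 4.

4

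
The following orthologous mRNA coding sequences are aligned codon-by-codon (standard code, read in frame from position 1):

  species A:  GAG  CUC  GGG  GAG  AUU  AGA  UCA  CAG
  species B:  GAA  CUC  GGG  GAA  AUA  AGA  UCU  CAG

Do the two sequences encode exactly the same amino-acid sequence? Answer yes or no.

Codon 1: GAG Glu / GAA Glu — synonymous.
Codon 2: CUC Leu / CUC Leu — identical.
Codon 3: GGG Gly / GGG Gly — identical.
Codon 4: GAG Glu / GAA Glu — synonymous.
Codon 5: AUU Ile / AUA Ile — synonymous.
Codon 6: AGA Arg / AGA Arg — identical.
Codon 7: UCA Ser / UCU Ser — synonymous.
Codon 8: CAG Gln / CAG Gln — identical.
Nonsynonymous differences: 0 → same protein.

yes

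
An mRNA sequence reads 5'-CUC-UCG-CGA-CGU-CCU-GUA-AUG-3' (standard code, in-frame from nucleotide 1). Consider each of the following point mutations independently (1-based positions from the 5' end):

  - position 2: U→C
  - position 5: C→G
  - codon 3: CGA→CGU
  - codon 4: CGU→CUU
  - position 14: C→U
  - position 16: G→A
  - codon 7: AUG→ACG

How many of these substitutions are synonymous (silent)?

Codon 1: CUC (Leu) → CCC (Pro) — missense.
Codon 2: UCG (Ser) → UGG (Trp) — missense.
Codon 3: CGA (Arg) → CGU (Arg) — synonymous.
Codon 4: CGU (Arg) → CUU (Leu) — missense.
Codon 5: CCU (Pro) → CUU (Leu) — missense.
Codon 6: GUA (Val) → AUA (Ile) — missense.
Codon 7: AUG (Met) → ACG (Thr) — missense.
Synonymous: 1 of 7.

1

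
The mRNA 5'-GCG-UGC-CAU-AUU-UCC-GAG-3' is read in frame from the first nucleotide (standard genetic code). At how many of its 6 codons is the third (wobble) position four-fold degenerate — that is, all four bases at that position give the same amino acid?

2

Codon 1 GCG (Ala): third position 4-fold.
Codon 2 UGC (Cys): third position 2-fold.
Codon 3 CAU (His): third position 2-fold.
Codon 4 AUU (Ile): third position 3-fold.
Codon 5 UCC (Ser): third position 4-fold.
Codon 6 GAG (Glu): third position 2-fold.
Four-fold degenerate third positions: 2.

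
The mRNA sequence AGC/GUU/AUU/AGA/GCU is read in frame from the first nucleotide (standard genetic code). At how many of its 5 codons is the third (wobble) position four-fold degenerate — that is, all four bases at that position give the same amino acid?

2

Codon 1 AGC (Ser): third position 2-fold.
Codon 2 GUU (Val): third position 4-fold.
Codon 3 AUU (Ile): third position 3-fold.
Codon 4 AGA (Arg): third position 2-fold.
Codon 5 GCU (Ala): third position 4-fold.
Four-fold degenerate third positions: 2.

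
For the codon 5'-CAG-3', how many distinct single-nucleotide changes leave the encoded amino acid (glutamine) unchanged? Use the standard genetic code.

Position 1: none → 0 synonymous.
Position 2: none → 0 synonymous.
Position 3: CAA → 1 synonymous.
Total: 0 + 0 + 1 = 1.

1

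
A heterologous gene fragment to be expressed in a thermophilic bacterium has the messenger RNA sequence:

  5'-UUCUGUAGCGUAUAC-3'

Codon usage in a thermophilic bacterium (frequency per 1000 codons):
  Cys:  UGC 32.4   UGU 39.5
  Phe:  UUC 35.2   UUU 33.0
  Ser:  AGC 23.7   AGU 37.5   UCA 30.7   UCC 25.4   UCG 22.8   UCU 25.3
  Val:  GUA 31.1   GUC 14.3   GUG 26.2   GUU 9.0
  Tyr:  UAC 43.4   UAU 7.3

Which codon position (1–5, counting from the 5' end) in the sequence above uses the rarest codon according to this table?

Codon 1 UUC (Phe): 35.2 per 1000.
Codon 2 UGU (Cys): 39.5 per 1000.
Codon 3 AGC (Ser): 23.7 per 1000.
Codon 4 GUA (Val): 31.1 per 1000.
Codon 5 UAC (Tyr): 43.4 per 1000.
Lowest frequency is 23.7 at codon 3.

3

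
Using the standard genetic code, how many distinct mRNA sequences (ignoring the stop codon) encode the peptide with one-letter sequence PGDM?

Pro: 4 codons.
Gly: 4 codons.
Asp: 2 codons.
Met: 1 codon.
4 × 4 × 2 × 1 = 32.

32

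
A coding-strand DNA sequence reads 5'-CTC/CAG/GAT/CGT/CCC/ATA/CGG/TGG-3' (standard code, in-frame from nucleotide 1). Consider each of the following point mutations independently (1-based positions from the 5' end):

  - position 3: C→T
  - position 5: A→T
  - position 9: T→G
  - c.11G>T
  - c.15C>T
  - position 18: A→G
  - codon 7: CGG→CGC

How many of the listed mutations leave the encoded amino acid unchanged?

3

Codon 1: CTC (Leu) → CTT (Leu) — synonymous.
Codon 2: CAG (Gln) → CTG (Leu) — missense.
Codon 3: GAT (Asp) → GAG (Glu) — missense.
Codon 4: CGT (Arg) → CTT (Leu) — missense.
Codon 5: CCC (Pro) → CCT (Pro) — synonymous.
Codon 6: ATA (Ile) → ATG (Met) — missense.
Codon 7: CGG (Arg) → CGC (Arg) — synonymous.
Synonymous: 3 of 7.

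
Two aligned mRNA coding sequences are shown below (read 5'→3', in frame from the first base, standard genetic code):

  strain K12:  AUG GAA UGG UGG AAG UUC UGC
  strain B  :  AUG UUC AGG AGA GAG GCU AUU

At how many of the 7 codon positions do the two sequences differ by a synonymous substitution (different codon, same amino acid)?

Codon 1: AUG Met / AUG Met — identical.
Codon 2: GAA Glu / UUC Phe — nonsynonymous.
Codon 3: UGG Trp / AGG Arg — nonsynonymous.
Codon 4: UGG Trp / AGA Arg — nonsynonymous.
Codon 5: AAG Lys / GAG Glu — nonsynonymous.
Codon 6: UUC Phe / GCU Ala — nonsynonymous.
Codon 7: UGC Cys / AUU Ile — nonsynonymous.
Synonymous differences: 0.

0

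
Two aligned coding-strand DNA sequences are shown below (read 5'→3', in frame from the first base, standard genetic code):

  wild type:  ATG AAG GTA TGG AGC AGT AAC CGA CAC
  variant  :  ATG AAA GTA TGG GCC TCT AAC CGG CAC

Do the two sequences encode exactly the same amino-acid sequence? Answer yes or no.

Codon 1: ATG Met / ATG Met — identical.
Codon 2: AAG Lys / AAA Lys — synonymous.
Codon 3: GTA Val / GTA Val — identical.
Codon 4: TGG Trp / TGG Trp — identical.
Codon 5: AGC Ser / GCC Ala — nonsynonymous.
Codon 6: AGT Ser / TCT Ser — synonymous.
Codon 7: AAC Asn / AAC Asn — identical.
Codon 8: CGA Arg / CGG Arg — synonymous.
Codon 9: CAC His / CAC His — identical.
Nonsynonymous differences: 1 → different protein.

no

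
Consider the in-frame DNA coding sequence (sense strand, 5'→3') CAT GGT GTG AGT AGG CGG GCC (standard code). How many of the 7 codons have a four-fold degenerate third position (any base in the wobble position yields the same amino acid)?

4

Codon 1 CAT (His): third position 2-fold.
Codon 2 GGT (Gly): third position 4-fold.
Codon 3 GTG (Val): third position 4-fold.
Codon 4 AGT (Ser): third position 2-fold.
Codon 5 AGG (Arg): third position 2-fold.
Codon 6 CGG (Arg): third position 4-fold.
Codon 7 GCC (Ala): third position 4-fold.
Four-fold degenerate third positions: 4.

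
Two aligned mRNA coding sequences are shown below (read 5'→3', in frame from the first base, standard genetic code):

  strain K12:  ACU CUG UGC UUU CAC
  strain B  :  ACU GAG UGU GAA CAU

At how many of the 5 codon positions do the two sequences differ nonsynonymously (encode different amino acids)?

2

Codon 1: ACU Thr / ACU Thr — identical.
Codon 2: CUG Leu / GAG Glu — nonsynonymous.
Codon 3: UGC Cys / UGU Cys — synonymous.
Codon 4: UUU Phe / GAA Glu — nonsynonymous.
Codon 5: CAC His / CAU His — synonymous.
Nonsynonymous differences: 2.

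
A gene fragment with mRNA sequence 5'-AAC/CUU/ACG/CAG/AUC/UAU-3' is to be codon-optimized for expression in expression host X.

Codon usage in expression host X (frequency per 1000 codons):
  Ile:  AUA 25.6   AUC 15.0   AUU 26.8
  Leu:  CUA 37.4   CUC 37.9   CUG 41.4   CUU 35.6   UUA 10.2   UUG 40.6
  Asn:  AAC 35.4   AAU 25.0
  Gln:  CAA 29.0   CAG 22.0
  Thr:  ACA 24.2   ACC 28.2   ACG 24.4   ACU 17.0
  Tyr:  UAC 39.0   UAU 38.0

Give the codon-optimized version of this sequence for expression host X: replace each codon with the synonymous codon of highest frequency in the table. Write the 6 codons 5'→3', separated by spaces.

Codon 1 (Asn): best is AAC at 35.4.
Codon 2 (Leu): best is CUG at 41.4.
Codon 3 (Thr): best is ACC at 28.2.
Codon 4 (Gln): best is CAA at 29.0.
Codon 5 (Ile): best is AUU at 26.8.
Codon 6 (Tyr): best is UAC at 39.0.

AAC CUG ACC CAA AUU UAC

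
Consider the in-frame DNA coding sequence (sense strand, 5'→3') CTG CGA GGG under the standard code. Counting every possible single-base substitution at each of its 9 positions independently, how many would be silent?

11

Codon 1 (CTG, Leu): 4 synonymous substitutions.
Codon 2 (CGA, Arg): 4 synonymous substitutions.
Codon 3 (GGG, Gly): 3 synonymous substitutions.
Total: 4 + 4 + 3 = 11.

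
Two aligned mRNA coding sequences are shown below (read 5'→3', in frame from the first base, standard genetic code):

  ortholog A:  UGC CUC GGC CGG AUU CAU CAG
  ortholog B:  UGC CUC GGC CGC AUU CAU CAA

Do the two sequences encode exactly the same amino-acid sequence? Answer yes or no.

yes

Codon 1: UGC Cys / UGC Cys — identical.
Codon 2: CUC Leu / CUC Leu — identical.
Codon 3: GGC Gly / GGC Gly — identical.
Codon 4: CGG Arg / CGC Arg — synonymous.
Codon 5: AUU Ile / AUU Ile — identical.
Codon 6: CAU His / CAU His — identical.
Codon 7: CAG Gln / CAA Gln — synonymous.
Nonsynonymous differences: 0 → same protein.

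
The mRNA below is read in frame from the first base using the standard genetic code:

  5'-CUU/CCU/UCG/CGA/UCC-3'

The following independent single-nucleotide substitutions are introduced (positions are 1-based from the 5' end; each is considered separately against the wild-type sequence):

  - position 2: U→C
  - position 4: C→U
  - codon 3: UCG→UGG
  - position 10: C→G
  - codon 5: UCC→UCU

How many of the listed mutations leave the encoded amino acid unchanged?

1

Codon 1: CUU (Leu) → CCU (Pro) — missense.
Codon 2: CCU (Pro) → UCU (Ser) — missense.
Codon 3: UCG (Ser) → UGG (Trp) — missense.
Codon 4: CGA (Arg) → GGA (Gly) — missense.
Codon 5: UCC (Ser) → UCU (Ser) — synonymous.
Synonymous: 1 of 5.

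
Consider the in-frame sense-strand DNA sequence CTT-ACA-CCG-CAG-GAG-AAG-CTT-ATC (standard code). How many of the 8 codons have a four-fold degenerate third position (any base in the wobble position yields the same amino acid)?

4

Codon 1 CTT (Leu): third position 4-fold.
Codon 2 ACA (Thr): third position 4-fold.
Codon 3 CCG (Pro): third position 4-fold.
Codon 4 CAG (Gln): third position 2-fold.
Codon 5 GAG (Glu): third position 2-fold.
Codon 6 AAG (Lys): third position 2-fold.
Codon 7 CTT (Leu): third position 4-fold.
Codon 8 ATC (Ile): third position 3-fold.
Four-fold degenerate third positions: 4.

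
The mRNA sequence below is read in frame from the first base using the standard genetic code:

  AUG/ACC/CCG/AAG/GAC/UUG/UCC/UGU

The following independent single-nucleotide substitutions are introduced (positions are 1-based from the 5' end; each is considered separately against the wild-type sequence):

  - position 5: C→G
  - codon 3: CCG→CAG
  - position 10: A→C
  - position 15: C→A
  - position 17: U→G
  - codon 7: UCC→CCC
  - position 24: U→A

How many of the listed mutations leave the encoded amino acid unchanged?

0

Codon 2: ACC (Thr) → AGC (Ser) — missense.
Codon 3: CCG (Pro) → CAG (Gln) — missense.
Codon 4: AAG (Lys) → CAG (Gln) — missense.
Codon 5: GAC (Asp) → GAA (Glu) — missense.
Codon 6: UUG (Leu) → UGG (Trp) — missense.
Codon 7: UCC (Ser) → CCC (Pro) — missense.
Codon 8: UGU (Cys) → UGA (Stop) — nonsense.
Synonymous: 0 of 7.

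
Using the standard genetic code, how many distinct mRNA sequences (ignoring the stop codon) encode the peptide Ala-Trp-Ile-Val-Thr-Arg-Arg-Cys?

13824

Ala: 4 codons.
Trp: 1 codon.
Ile: 3 codons.
Val: 4 codons.
Thr: 4 codons.
Arg: 6 codons.
Arg: 6 codons.
Cys: 2 codons.
4 × 1 × 3 × 4 × 4 × 6 × 6 × 2 = 13824.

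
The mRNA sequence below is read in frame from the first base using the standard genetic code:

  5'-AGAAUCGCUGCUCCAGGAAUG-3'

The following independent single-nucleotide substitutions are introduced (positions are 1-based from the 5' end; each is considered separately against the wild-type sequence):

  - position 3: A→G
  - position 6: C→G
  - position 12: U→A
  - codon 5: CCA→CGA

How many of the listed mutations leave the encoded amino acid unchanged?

2

Codon 1: AGA (Arg) → AGG (Arg) — synonymous.
Codon 2: AUC (Ile) → AUG (Met) — missense.
Codon 4: GCU (Ala) → GCA (Ala) — synonymous.
Codon 5: CCA (Pro) → CGA (Arg) — missense.
Synonymous: 2 of 4.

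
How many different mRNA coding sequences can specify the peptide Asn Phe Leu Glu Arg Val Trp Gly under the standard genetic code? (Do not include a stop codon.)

Asn: 2 codons.
Phe: 2 codons.
Leu: 6 codons.
Glu: 2 codons.
Arg: 6 codons.
Val: 4 codons.
Trp: 1 codon.
Gly: 4 codons.
2 × 2 × 6 × 2 × 6 × 4 × 1 × 4 = 4608.

4608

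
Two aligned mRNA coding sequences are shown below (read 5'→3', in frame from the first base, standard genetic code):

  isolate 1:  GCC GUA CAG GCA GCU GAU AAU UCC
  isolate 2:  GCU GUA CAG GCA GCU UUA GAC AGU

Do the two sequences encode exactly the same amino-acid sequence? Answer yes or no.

Codon 1: GCC Ala / GCU Ala — synonymous.
Codon 2: GUA Val / GUA Val — identical.
Codon 3: CAG Gln / CAG Gln — identical.
Codon 4: GCA Ala / GCA Ala — identical.
Codon 5: GCU Ala / GCU Ala — identical.
Codon 6: GAU Asp / UUA Leu — nonsynonymous.
Codon 7: AAU Asn / GAC Asp — nonsynonymous.
Codon 8: UCC Ser / AGU Ser — synonymous.
Nonsynonymous differences: 2 → different protein.

no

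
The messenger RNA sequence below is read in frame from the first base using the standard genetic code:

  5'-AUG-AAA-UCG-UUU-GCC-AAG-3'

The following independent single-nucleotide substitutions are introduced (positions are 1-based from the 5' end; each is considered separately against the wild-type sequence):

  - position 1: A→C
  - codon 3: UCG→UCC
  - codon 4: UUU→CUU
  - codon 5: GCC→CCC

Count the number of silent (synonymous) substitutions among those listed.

1

Codon 1: AUG (Met) → CUG (Leu) — missense.
Codon 3: UCG (Ser) → UCC (Ser) — synonymous.
Codon 4: UUU (Phe) → CUU (Leu) — missense.
Codon 5: GCC (Ala) → CCC (Pro) — missense.
Synonymous: 1 of 4.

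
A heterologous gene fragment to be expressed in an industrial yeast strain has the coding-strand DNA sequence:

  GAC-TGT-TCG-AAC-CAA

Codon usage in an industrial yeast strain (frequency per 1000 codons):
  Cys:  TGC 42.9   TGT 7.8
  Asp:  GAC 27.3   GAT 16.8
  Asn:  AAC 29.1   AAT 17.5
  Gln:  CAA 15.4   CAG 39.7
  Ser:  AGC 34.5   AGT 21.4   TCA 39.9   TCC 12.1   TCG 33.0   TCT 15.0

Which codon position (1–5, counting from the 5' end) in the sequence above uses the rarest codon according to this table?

2

Codon 1 GAC (Asp): 27.3 per 1000.
Codon 2 TGT (Cys): 7.8 per 1000.
Codon 3 TCG (Ser): 33.0 per 1000.
Codon 4 AAC (Asn): 29.1 per 1000.
Codon 5 CAA (Gln): 15.4 per 1000.
Lowest frequency is 7.8 at codon 2.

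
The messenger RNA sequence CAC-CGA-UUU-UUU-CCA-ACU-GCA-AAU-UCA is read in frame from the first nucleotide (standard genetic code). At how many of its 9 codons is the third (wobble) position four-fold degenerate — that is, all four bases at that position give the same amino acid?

Codon 1 CAC (His): third position 2-fold.
Codon 2 CGA (Arg): third position 4-fold.
Codon 3 UUU (Phe): third position 2-fold.
Codon 4 UUU (Phe): third position 2-fold.
Codon 5 CCA (Pro): third position 4-fold.
Codon 6 ACU (Thr): third position 4-fold.
Codon 7 GCA (Ala): third position 4-fold.
Codon 8 AAU (Asn): third position 2-fold.
Codon 9 UCA (Ser): third position 4-fold.
Four-fold degenerate third positions: 5.

5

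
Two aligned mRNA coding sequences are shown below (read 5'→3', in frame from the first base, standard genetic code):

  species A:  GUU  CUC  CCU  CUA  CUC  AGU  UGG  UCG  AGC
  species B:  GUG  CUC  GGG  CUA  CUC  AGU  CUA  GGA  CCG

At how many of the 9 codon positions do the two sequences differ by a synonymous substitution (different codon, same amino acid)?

Codon 1: GUU Val / GUG Val — synonymous.
Codon 2: CUC Leu / CUC Leu — identical.
Codon 3: CCU Pro / GGG Gly — nonsynonymous.
Codon 4: CUA Leu / CUA Leu — identical.
Codon 5: CUC Leu / CUC Leu — identical.
Codon 6: AGU Ser / AGU Ser — identical.
Codon 7: UGG Trp / CUA Leu — nonsynonymous.
Codon 8: UCG Ser / GGA Gly — nonsynonymous.
Codon 9: AGC Ser / CCG Pro — nonsynonymous.
Synonymous differences: 1.

1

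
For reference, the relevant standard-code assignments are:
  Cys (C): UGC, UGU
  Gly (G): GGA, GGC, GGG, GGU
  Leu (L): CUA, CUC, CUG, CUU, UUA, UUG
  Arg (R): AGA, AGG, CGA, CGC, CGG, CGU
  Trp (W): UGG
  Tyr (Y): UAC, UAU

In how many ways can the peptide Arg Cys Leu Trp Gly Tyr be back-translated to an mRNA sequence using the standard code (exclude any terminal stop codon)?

576

Arg: 6 codons.
Cys: 2 codons.
Leu: 6 codons.
Trp: 1 codon.
Gly: 4 codons.
Tyr: 2 codons.
6 × 2 × 6 × 1 × 4 × 2 = 576.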